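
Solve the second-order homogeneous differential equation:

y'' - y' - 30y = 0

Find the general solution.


Characteristic equation: r² - r - 30 = 0.
Factor: (r - 6)(r + 5) = 0 ⇒ r = 6, -5 (distinct real).
General solution: y = C₁e^(6x) + C₂e^(-5x).


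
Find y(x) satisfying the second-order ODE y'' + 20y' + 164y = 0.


Characteristic equation: r² + 20r + 164 = 0.
Discriminant is negative; roots r = -10 ± 8i (complex conjugate pair).
General solution uses e^(α x)(C₁ cos(β x) + C₂ sin(β x)): y = e^(-10x)(C₁cos(8x) + C₂sin(8x)).


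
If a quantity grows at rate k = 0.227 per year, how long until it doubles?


Exponential growth: P(t) = P₀ e^(0.227t). Set P(t)/P₀ = 2: e^(0.227t) = 2.
Solve: t = ln(2)/0.227 ≈ 3.05 years.


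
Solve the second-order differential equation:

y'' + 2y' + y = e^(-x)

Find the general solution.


Characteristic polynomial (r + 1)² = 0; repeated root r = -1.
y_h = (C₁ + C₂x)e^(-x). Forcing matches the repeated root (resonance), so try y_p = Ax² e^(-x).
Substitute and solve for A: 2A = 1, so A = 1/2.
General solution: y = (C₁ + C₂x + (1/2)x²)e^(-x).


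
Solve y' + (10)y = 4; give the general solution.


P(x) = 10, Q(x) = 4; integrating factor μ = e^(10x).
(μ y)' = 4e^(10x) ⇒ μ y = (2/5)e^(10x) + C.
Divide by μ: y = 2/5 + Ce^(-10x).


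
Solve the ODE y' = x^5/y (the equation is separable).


Separate variables: y dy = x^5 dx.
Integrate both sides: y²/2 = (1/6)x^6 + C₀.
Multiply by 2: y² = (1/3)x^6 + C.


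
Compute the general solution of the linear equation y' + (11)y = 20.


P(x) = 11, Q(x) = 20; integrating factor μ = e^(11x).
(μ y)' = 20e^(11x) ⇒ μ y = (20/11)e^(11x) + C.
Divide by μ: y = 20/11 + Ce^(-11x).


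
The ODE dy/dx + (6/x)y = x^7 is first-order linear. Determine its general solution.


P(x) = 6/x ⇒ μ = x^6.
(x^6 y)' = x^13 ⇒ x^6 y = x^14/(14) + C.
Solve for y: y = (1/14)x^8 + C/x^6.


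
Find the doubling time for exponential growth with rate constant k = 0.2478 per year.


Exponential growth: P(t) = P₀ e^(0.2478t). Set P(t)/P₀ = 2: e^(0.2478t) = 2.
Solve: t = ln(2)/0.2478 ≈ 2.80 years.


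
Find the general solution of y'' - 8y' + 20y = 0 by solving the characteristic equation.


Characteristic equation: r² - 8r + 20 = 0.
Discriminant is negative; roots r = 4 ± 2i (complex conjugate pair).
General solution uses e^(α x)(C₁ cos(β x) + C₂ sin(β x)): y = e^(4x)(C₁cos(2x) + C₂sin(2x)).


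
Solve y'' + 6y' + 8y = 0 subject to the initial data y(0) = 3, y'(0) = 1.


Characteristic roots of r² + 6r + 8 = 0 are -4, -2.
General solution y = c₁ e^(-4x) + c₂ e^(-2x).
Apply y(0) = 3: c₁ + c₂ = 3. Apply y'(0) = 1: -4 c₁ - 2 c₂ = 1.
Solve: c₁ = -7/2, c₂ = 13/2.
Particular solution: y = -(7/2)e^(-4x) + (13/2)e^(-2x).


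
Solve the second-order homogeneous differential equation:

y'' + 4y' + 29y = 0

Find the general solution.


Characteristic equation: r² + 4r + 29 = 0.
Discriminant is negative; roots r = -2 ± 5i (complex conjugate pair).
General solution uses e^(α x)(C₁ cos(β x) + C₂ sin(β x)): y = e^(-2x)(C₁cos(5x) + C₂sin(5x)).


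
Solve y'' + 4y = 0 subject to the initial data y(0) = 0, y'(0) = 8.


Characteristic roots of r² + 4 = 0 are ±2i, so y = C₁cos(2x) + C₂sin(2x).
Apply y(0) = 0: C₁ = 0. Differentiate and apply y'(0) = 8: 2·C₂ = 8, so C₂ = 4.
Particular solution: y = 4sin(2x).


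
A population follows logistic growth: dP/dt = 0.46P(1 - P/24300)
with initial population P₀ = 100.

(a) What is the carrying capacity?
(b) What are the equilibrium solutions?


Logistic ODE dP/dt = 0.46P(1 - P/24300) has equilibria where dP/dt = 0, i.e. P = 0 or P = 24300.
The coefficient (1 - P/K) = 0 when P = K, identifying K = 24300 as the carrying capacity.
(a) K = 24300; (b) equilibria P = 0 and P = 24300.


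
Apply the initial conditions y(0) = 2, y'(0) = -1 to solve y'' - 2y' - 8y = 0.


Characteristic roots of r² - 2r - 8 = 0 are 4, -2.
General solution y = c₁ e^(4x) + c₂ e^(-2x).
Apply y(0) = 2: c₁ + c₂ = 2. Apply y'(0) = -1: 4 c₁ - 2 c₂ = -1.
Solve: c₁ = 1/2, c₂ = 3/2.
Particular solution: y = (1/2)e^(4x) + (3/2)e^(-2x).


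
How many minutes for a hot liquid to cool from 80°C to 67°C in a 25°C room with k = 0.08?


From T(t) = T_a + (T₀ - T_a)e^(-kt), set T(t) = 67:
(67 - 25) / (80 - 25) = e^(-0.08t), so t = -ln(0.764)/0.08 ≈ 3.4 minutes.


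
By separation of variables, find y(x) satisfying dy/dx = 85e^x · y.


Separate variables: dy/y = 85e^x dx.
Integrate: ln|y| = 85e^x + C₀.
Exponentiate: y = Ce^(85e^x).


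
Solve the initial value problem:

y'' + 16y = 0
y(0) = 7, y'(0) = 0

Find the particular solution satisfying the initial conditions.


Characteristic roots of r² + 16 = 0 are ±4i, so y = C₁cos(4x) + C₂sin(4x).
Apply y(0) = 7: C₁ = 7. Differentiate and apply y'(0) = 0: 4·C₂ = 0, so C₂ = 0.
Particular solution: y = 7cos(4x).


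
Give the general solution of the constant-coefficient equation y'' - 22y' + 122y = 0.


Characteristic equation: r² - 22r + 122 = 0.
Discriminant is negative; roots r = 11 ± 1i (complex conjugate pair).
General solution uses e^(α x)(C₁ cos(β x) + C₂ sin(β x)): y = e^(11x)(C₁cos(x) + C₂sin(x)).


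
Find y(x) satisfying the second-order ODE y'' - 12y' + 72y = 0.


Characteristic equation: r² - 12r + 72 = 0.
Discriminant is negative; roots r = 6 ± 6i (complex conjugate pair).
General solution uses e^(α x)(C₁ cos(β x) + C₂ sin(β x)): y = e^(6x)(C₁cos(6x) + C₂sin(6x)).


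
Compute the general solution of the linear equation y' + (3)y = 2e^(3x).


P(x) = 3 ⇒ μ = e^(3x).
(μ y)' = 2e^(6x) ⇒ μ y = (2/6)e^(6x) + C.
Divide by μ: y = (1/3)e^(3x) + Ce^(-3x).


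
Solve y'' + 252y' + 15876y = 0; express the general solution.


Characteristic equation: r² + 252r + 15876 = 0, i.e. (r + 126)² = 0.
Repeated root r = -126; include an x factor for the second linearly independent solution.
General solution: y = (C₁ + C₂x)e^(-126x).


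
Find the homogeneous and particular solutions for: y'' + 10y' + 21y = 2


Characteristic roots of r² + 10r + 21 = 0 are -3, -7.
y_h = C₁e^(-3x) + C₂e^(-7x).
Constant forcing; try y_p = A. Then 21A = 2 ⇒ A = 2/21.
General solution: y = C₁e^(-3x) + C₂e^(-7x) + 2/21.


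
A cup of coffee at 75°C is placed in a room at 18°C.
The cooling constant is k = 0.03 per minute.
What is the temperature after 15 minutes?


Newton's law: dT/dt = -k(T - T_a) has solution T(t) = T_a + (T₀ - T_a)e^(-kt).
Plug in T_a = 18, T₀ = 75, k = 0.03, t = 15: T(15) = 18 + (57)e^(-0.45) ≈ 54.3°C.


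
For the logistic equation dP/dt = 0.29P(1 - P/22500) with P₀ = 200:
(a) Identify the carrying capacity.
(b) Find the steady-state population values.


Logistic ODE dP/dt = 0.29P(1 - P/22500) has equilibria where dP/dt = 0, i.e. P = 0 or P = 22500.
The coefficient (1 - P/K) = 0 when P = K, identifying K = 22500 as the carrying capacity.
(a) K = 22500; (b) equilibria P = 0 and P = 22500.


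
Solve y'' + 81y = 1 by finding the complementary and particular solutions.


Homogeneous part: r² + 81 = 0 ⇒ r = ±9i, so y_h = C₁cos(9x) + C₂sin(9x).
Try constant y_p = A; plug in: 81A = 1 ⇒ A = 1/81.
General solution: y = C₁cos(9x) + C₂sin(9x) + 1/81.


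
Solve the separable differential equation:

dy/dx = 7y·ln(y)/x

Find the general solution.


Separate: dy/[y ln(y)] = 7 dx/x.
Substitute u = ln(y): du/u = 7 dx/x.
Integrate: ln|ln(y)| = 7ln|x| + C₀, hence ln(y) = C·x^7.


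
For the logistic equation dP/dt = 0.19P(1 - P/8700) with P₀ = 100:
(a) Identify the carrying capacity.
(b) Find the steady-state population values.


Logistic ODE dP/dt = 0.19P(1 - P/8700) has equilibria where dP/dt = 0, i.e. P = 0 or P = 8700.
The coefficient (1 - P/K) = 0 when P = K, identifying K = 8700 as the carrying capacity.
(a) K = 8700; (b) equilibria P = 0 and P = 8700.


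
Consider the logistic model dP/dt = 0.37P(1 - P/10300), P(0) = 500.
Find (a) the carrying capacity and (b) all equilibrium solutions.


Logistic ODE dP/dt = 0.37P(1 - P/10300) has equilibria where dP/dt = 0, i.e. P = 0 or P = 10300.
The coefficient (1 - P/K) = 0 when P = K, identifying K = 10300 as the carrying capacity.
(a) K = 10300; (b) equilibria P = 0 and P = 10300.


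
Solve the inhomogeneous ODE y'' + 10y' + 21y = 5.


Characteristic roots of r² + 10r + 21 = 0 are -3, -7.
y_h = C₁e^(-3x) + C₂e^(-7x).
Constant forcing; try y_p = A. Then 21A = 5 ⇒ A = 5/21.
General solution: y = C₁e^(-3x) + C₂e^(-7x) + 5/21.


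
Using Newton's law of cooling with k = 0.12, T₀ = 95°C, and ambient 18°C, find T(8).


Newton's law: dT/dt = -k(T - T_a) has solution T(t) = T_a + (T₀ - T_a)e^(-kt).
Plug in T_a = 18, T₀ = 95, k = 0.12, t = 8: T(8) = 18 + (77)e^(-0.96) ≈ 47.5°C.


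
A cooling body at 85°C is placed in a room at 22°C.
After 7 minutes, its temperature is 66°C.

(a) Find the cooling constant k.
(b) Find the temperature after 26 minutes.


Newton's law: T(t) = T_a + (T₀ - T_a)e^(-kt).
(a) Use T(7) = 66: (66 - 22)/(85 - 22) = e^(-k·7), so k = -ln(0.698)/7 ≈ 0.0513.
(b) Apply k to t = 26: T(26) = 22 + (63)e^(-1.333) ≈ 38.6°C.


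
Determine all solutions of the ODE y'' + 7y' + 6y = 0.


Characteristic equation: r² + 7r + 6 = 0.
Factor: (r + 1)(r + 6) = 0 ⇒ r = -1, -6 (distinct real).
General solution: y = C₁e^(-x) + C₂e^(-6x).


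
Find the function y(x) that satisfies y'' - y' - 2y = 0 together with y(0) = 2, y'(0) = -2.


Characteristic roots of r² - r - 2 = 0 are 2, -1.
General solution y = c₁ e^(2x) + c₂ e^(-x).
Apply y(0) = 2: c₁ + c₂ = 2. Apply y'(0) = -2: 2 c₁ - 1 c₂ = -2.
Solve: c₁ = 0, c₂ = 2.
Particular solution: y = 0e^(2x) + 2e^(-x).


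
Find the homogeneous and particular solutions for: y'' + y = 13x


Homogeneous: r² + 1 = 0 ⇒ r = ±1i, y_h = C₁cos(x) + C₂sin(x).
Polynomial forcing; try y_p = Ax + B. Then y_p'' + 1 y_p = 1(Ax + B) = 13x, so B = 0 and A = 13.
General solution: y = C₁cos(x) + C₂sin(x) + 13x.


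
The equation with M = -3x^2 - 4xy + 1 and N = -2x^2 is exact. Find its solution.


Check exactness: ∂M/∂y = -4x and ∂N/∂x = -4x; equal, so the equation is exact.
Integrate M with respect to x (treating y as constant): ∫M dx = -x^3 - 2x^2y + x + h(y).
Differentiate w.r.t. y and set equal to N: all terms match, so h'(y) = 0 and h is a constant absorbed into C.
General solution: -x^3 - 2x^2y + x = C.


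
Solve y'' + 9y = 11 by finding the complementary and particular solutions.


Homogeneous part: r² + 9 = 0 ⇒ r = ±3i, so y_h = C₁cos(3x) + C₂sin(3x).
Try constant y_p = A; plug in: 9A = 11 ⇒ A = 11/9.
General solution: y = C₁cos(3x) + C₂sin(3x) + 11/9.


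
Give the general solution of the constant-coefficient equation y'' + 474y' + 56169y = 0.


Characteristic equation: r² + 474r + 56169 = 0, i.e. (r + 237)² = 0.
Repeated root r = -237; include an x factor for the second linearly independent solution.
General solution: y = (C₁ + C₂x)e^(-237x).


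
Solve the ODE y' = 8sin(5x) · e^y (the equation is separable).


Separate: e^(-y) dy = 8sin(5x) dx.
Integrate: -e^(-y) = -(8/5)cos(5x) + C₀.
Rearrange: e^(-y) = (8/5)cos(5x) + C.


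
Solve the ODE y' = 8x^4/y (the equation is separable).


Separate variables: y dy = 8x^4 dx.
Integrate both sides: y²/2 = (8/5)x^5 + C₀.
Multiply by 2: y² = (16/5)x^5 + C.


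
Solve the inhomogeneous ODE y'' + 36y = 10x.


Homogeneous: r² + 36 = 0 ⇒ r = ±6i, y_h = C₁cos(6x) + C₂sin(6x).
Polynomial forcing; try y_p = Ax + B. Then y_p'' + 36 y_p = 36(Ax + B) = 10x, so B = 0 and A = 5/18.
General solution: y = C₁cos(6x) + C₂sin(6x) + (5/18)x.


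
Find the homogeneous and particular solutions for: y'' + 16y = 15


Homogeneous part: r² + 16 = 0 ⇒ r = ±4i, so y_h = C₁cos(4x) + C₂sin(4x).
Try constant y_p = A; plug in: 16A = 15 ⇒ A = 15/16.
General solution: y = C₁cos(4x) + C₂sin(4x) + 15/16.


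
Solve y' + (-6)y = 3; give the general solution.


P(x) = -6 ⇒ μ = e^(-6x).
(μ y)' = 3e^(-6x) ⇒ μ y = -(1/2)e^(-6x) + C.
Divide by μ: y = -1/2 + Ce^(6x).


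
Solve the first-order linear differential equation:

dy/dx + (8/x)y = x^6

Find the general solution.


P(x) = 8/x ⇒ μ = x^8.
(x^8 y)' = x^8·x^6 = x^14.
Integrate: x^8 y = x^15/(15) + C.
Solve for y: y = (1/15)x^7 + C/x^8.


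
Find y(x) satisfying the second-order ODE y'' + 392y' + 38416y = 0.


Characteristic equation: r² + 392r + 38416 = 0, i.e. (r + 196)² = 0.
Repeated root r = -196; include an x factor for the second linearly independent solution.
General solution: y = (C₁ + C₂x)e^(-196x).


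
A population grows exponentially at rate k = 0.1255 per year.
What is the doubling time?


Exponential growth: P(t) = P₀ e^(0.1255t). Set P(t)/P₀ = 2: e^(0.1255t) = 2.
Solve: t = ln(2)/0.1255 ≈ 5.52 years.


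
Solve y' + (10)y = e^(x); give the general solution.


P(x) = 10 ⇒ μ = e^(10x).
(μ y)' = e^(11x) ⇒ μ y = e^(11x)/11 + C.
Divide by μ: y = (1/11)e^(x) + Ce^(-10x).


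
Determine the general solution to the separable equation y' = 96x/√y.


Separate: √y dy = 96x dx.
Integrate: (2/3)y^(3/2) = 48x² + C.


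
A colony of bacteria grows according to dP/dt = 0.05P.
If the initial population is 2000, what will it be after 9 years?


The ODE dP/dt = 0.05P has solution P(t) = P(0)e^(0.05t).
Substitute P(0) = 2000 and t = 9: P(9) = 2000 e^(0.45) ≈ 3137.


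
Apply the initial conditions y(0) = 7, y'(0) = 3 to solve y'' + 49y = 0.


Characteristic roots of r² + 49 = 0 are ±7i, so y = C₁cos(7x) + C₂sin(7x).
Apply y(0) = 7: C₁ = 7. Differentiate and apply y'(0) = 3: 7·C₂ = 3, so C₂ = 3/7.
Particular solution: y = 7cos(7x) + (3/7)sin(7x).


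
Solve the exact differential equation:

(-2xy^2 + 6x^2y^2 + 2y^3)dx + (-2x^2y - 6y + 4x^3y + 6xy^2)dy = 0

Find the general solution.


Check exactness: ∂M/∂y = -4xy + 12x^2y + 6y^2 and ∂N/∂x = -4xy + 12x^2y + 6y^2; equal, so the equation is exact.
Integrate M with respect to x (treating y as constant): ∫M dx = -x^2y^2 + 2x^3y^2 + 2xy^3 + h(y).
Differentiate w.r.t. y and set equal to N: the x-dependent terms already match, leaving h'(y) = -6y. Integrate: h(y) = -3y^2.
So F(x,y) = -x^2y^2 - 3y^2 + 2x^3y^2 + 2xy^3.
General solution: -x^2y^2 - 3y^2 + 2x^3y^2 + 2xy^3 = C.


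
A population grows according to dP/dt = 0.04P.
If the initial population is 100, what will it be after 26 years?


The ODE dP/dt = 0.04P has solution P(t) = P(0)e^(0.04t).
Substitute P(0) = 100 and t = 26: P(26) = 100 e^(1.04) ≈ 283.


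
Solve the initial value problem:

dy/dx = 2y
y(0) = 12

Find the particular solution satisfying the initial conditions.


General solution of y' = 2y is y = Ce^(2x).
Apply y(0) = 12: C = 12.
Particular solution: y = 12e^(2x).


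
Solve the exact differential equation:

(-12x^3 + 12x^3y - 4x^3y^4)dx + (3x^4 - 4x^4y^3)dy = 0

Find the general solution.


Check exactness: ∂M/∂y = 12x^3 - 16x^3y^3 and ∂N/∂x = 12x^3 - 16x^3y^3; equal, so the equation is exact.
Integrate M with respect to x (treating y as constant): ∫M dx = -3x^4 + 3x^4y - x^4y^4 + h(y).
Differentiate w.r.t. y and set equal to N: all terms match, so h'(y) = 0 and h is a constant absorbed into C.
General solution: -3x^4 + 3x^4y - x^4y^4 = C.


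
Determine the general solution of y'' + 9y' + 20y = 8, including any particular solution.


Characteristic roots of r² + 9r + 20 = 0 are -4, -5.
y_h = C₁e^(-4x) + C₂e^(-5x).
Constant forcing; try y_p = A. Then 20A = 8 ⇒ A = 2/5.
General solution: y = C₁e^(-4x) + C₂e^(-5x) + 2/5.


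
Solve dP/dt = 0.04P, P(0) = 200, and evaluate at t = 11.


The ODE dP/dt = 0.04P has solution P(t) = P(0)e^(0.04t).
Substitute P(0) = 200 and t = 11: P(11) = 200 e^(0.44) ≈ 311.


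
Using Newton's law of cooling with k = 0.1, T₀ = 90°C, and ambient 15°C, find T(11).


Newton's law: dT/dt = -k(T - T_a) has solution T(t) = T_a + (T₀ - T_a)e^(-kt).
Plug in T_a = 15, T₀ = 90, k = 0.1, t = 11: T(11) = 15 + (75)e^(-1.10) ≈ 40.0°C.


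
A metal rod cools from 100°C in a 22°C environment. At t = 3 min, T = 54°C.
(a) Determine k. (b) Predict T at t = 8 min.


Newton's law: T(t) = T_a + (T₀ - T_a)e^(-kt).
(a) Use T(3) = 54: (54 - 22)/(100 - 22) = e^(-k·3), so k = -ln(0.410)/3 ≈ 0.2970.
(b) Apply k to t = 8: T(8) = 22 + (78)e^(-2.376) ≈ 29.2°C.


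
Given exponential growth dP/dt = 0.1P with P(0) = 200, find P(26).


The ODE dP/dt = 0.1P has solution P(t) = P(0)e^(0.1t).
Substitute P(0) = 200 and t = 26: P(26) = 200 e^(2.60) ≈ 2693.


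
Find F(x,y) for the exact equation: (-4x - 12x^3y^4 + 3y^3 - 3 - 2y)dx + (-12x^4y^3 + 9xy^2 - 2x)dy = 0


Check exactness: ∂M/∂y = -48x^3y^3 + 9y^2 - 2 and ∂N/∂x = -48x^3y^3 + 9y^2 - 2; equal, so the equation is exact.
Integrate M with respect to x (treating y as constant): ∫M dx = -2x^2 - 3x^4y^4 + 3xy^3 - 3x - 2xy + h(y).
Differentiate w.r.t. y and set equal to N: all terms match, so h'(y) = 0 and h is a constant absorbed into C.
General solution: -2x^2 - 3x^4y^4 + 3xy^3 - 3x - 2xy = C.


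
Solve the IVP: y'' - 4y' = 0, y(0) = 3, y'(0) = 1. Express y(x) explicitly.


Characteristic roots of r² - 4r = 0 are 0, 4.
General solution y = c₁ + c₂ e^(4x).
Apply y(0) = 3: c₁ + c₂ = 3. Apply y'(0) = 1: 0 c₁ + 4 c₂ = 1.
Solve: c₁ = 11/4, c₂ = 1/4.
Particular solution: y = 11/4 + (1/4)e^(4x).


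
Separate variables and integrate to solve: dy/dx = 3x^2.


Integrate both sides with respect to x: y = ∫ 3x^2 dx = x^3 + C.


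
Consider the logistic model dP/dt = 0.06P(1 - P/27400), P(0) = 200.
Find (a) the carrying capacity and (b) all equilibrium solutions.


Logistic ODE dP/dt = 0.06P(1 - P/27400) has equilibria where dP/dt = 0, i.e. P = 0 or P = 27400.
The coefficient (1 - P/K) = 0 when P = K, identifying K = 27400 as the carrying capacity.
(a) K = 27400; (b) equilibria P = 0 and P = 27400.


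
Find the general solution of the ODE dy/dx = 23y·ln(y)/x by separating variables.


Separate: dy/[y ln(y)] = 23 dx/x.
Substitute u = ln(y): du/u = 23 dx/x.
Integrate: ln|ln(y)| = 23ln|x| + C₀, hence ln(y) = C·x^23.


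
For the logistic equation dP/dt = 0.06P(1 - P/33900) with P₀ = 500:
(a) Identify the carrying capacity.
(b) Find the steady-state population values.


Logistic ODE dP/dt = 0.06P(1 - P/33900) has equilibria where dP/dt = 0, i.e. P = 0 or P = 33900.
The coefficient (1 - P/K) = 0 when P = K, identifying K = 33900 as the carrying capacity.
(a) K = 33900; (b) equilibria P = 0 and P = 33900.


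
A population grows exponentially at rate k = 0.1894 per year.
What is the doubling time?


Exponential growth: P(t) = P₀ e^(0.1894t). Set P(t)/P₀ = 2: e^(0.1894t) = 2.
Solve: t = ln(2)/0.1894 ≈ 3.66 years.


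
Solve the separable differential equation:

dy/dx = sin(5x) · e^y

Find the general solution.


Separate: e^(-y) dy = sin(5x) dx.
Integrate: -e^(-y) = -(1/5)cos(5x) + C₀.
Rearrange: e^(-y) = (1/5)cos(5x) + C.


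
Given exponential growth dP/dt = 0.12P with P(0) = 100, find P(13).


The ODE dP/dt = 0.12P has solution P(t) = P(0)e^(0.12t).
Substitute P(0) = 100 and t = 13: P(13) = 100 e^(1.56) ≈ 476.


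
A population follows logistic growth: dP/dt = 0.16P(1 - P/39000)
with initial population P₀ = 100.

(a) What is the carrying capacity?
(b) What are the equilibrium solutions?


Logistic ODE dP/dt = 0.16P(1 - P/39000) has equilibria where dP/dt = 0, i.e. P = 0 or P = 39000.
The coefficient (1 - P/K) = 0 when P = K, identifying K = 39000 as the carrying capacity.
(a) K = 39000; (b) equilibria P = 0 and P = 39000.


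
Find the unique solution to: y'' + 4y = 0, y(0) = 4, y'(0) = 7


Characteristic roots of r² + 4 = 0 are ±2i, so y = C₁cos(2x) + C₂sin(2x).
Apply y(0) = 4: C₁ = 4. Differentiate and apply y'(0) = 7: 2·C₂ = 7, so C₂ = 7/2.
Particular solution: y = 4cos(2x) + (7/2)sin(2x).


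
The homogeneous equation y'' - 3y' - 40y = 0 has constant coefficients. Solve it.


Characteristic equation: r² - 3r - 40 = 0.
Factor: (r + 5)(r - 8) = 0 ⇒ r = -5, 8 (distinct real).
General solution: y = C₁e^(-5x) + C₂e^(8x).


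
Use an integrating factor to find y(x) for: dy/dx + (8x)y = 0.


P(x) = 8x ⇒ μ = e^(4x²).
Q(x) = 0 so μ y is constant: y = Ce^(-4x²).


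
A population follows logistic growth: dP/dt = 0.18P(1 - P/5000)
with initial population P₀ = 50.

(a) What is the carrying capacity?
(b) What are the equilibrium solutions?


Logistic ODE dP/dt = 0.18P(1 - P/5000) has equilibria where dP/dt = 0, i.e. P = 0 or P = 5000.
The coefficient (1 - P/K) = 0 when P = K, identifying K = 5000 as the carrying capacity.
(a) K = 5000; (b) equilibria P = 0 and P = 5000.


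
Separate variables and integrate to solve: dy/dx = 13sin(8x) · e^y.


Separate: e^(-y) dy = 13sin(8x) dx.
Integrate: -e^(-y) = -(13/8)cos(8x) + C₀.
Rearrange: e^(-y) = (13/8)cos(8x) + C.


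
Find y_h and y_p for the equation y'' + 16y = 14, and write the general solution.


Homogeneous part: r² + 16 = 0 ⇒ r = ±4i, so y_h = C₁cos(4x) + C₂sin(4x).
Try constant y_p = A; plug in: 16A = 14 ⇒ A = 7/8.
General solution: y = C₁cos(4x) + C₂sin(4x) + 7/8.


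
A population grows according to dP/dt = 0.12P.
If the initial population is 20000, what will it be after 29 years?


The ODE dP/dt = 0.12P has solution P(t) = P(0)e^(0.12t).
Substitute P(0) = 20000 and t = 29: P(29) = 20000 e^(3.48) ≈ 649194.


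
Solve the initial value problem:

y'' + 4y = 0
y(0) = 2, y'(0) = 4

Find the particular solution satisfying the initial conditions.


Characteristic roots of r² + 4 = 0 are ±2i, so y = C₁cos(2x) + C₂sin(2x).
Apply y(0) = 2: C₁ = 2. Differentiate and apply y'(0) = 4: 2·C₂ = 4, so C₂ = 2.
Particular solution: y = 2cos(2x) + 2sin(2x).


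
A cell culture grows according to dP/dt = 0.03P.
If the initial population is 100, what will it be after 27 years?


The ODE dP/dt = 0.03P has solution P(t) = P(0)e^(0.03t).
Substitute P(0) = 100 and t = 27: P(27) = 100 e^(0.81) ≈ 225.


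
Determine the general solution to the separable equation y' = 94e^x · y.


Separate variables: dy/y = 94e^x dx.
Integrate: ln|y| = 94e^x + C₀.
Exponentiate: y = Ce^(94e^x).


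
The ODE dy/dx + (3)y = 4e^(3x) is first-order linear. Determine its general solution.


P(x) = 3 ⇒ μ = e^(3x).
(μ y)' = 4e^(6x) ⇒ μ y = (4/6)e^(6x) + C.
Divide by μ: y = (2/3)e^(3x) + Ce^(-3x).


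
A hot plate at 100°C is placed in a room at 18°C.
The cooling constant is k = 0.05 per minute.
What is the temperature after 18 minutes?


Newton's law: dT/dt = -k(T - T_a) has solution T(t) = T_a + (T₀ - T_a)e^(-kt).
Plug in T_a = 18, T₀ = 100, k = 0.05, t = 18: T(18) = 18 + (82)e^(-0.90) ≈ 51.3°C.


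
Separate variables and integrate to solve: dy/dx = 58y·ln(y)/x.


Separate: dy/[y ln(y)] = 58 dx/x.
Substitute u = ln(y): du/u = 58 dx/x.
Integrate: ln|ln(y)| = 58ln|x| + C₀, hence ln(y) = C·x^58.


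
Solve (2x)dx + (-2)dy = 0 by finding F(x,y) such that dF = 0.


Check exactness: ∂M/∂y = 0 and ∂N/∂x = 0; equal, so the equation is exact.
Integrate M with respect to x (treating y as constant): ∫M dx = x^2 + h(y).
Differentiate w.r.t. y and set equal to N: the x-dependent terms already match, leaving h'(y) = -2. Integrate: h(y) = -2y.
So F(x,y) = x^2 - 2y.
General solution: x^2 - 2y = C.


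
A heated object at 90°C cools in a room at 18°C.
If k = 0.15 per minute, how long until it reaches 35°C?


From T(t) = T_a + (T₀ - T_a)e^(-kt), set T(t) = 35:
(35 - 18) / (90 - 18) = e^(-0.15t), so t = -ln(0.236)/0.15 ≈ 9.6 minutes.


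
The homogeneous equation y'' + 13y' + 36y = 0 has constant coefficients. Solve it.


Characteristic equation: r² + 13r + 36 = 0.
Factor: (r + 4)(r + 9) = 0 ⇒ r = -4, -9 (distinct real).
General solution: y = C₁e^(-4x) + C₂e^(-9x).


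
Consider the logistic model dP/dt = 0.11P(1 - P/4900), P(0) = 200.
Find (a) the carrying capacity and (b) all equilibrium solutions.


Logistic ODE dP/dt = 0.11P(1 - P/4900) has equilibria where dP/dt = 0, i.e. P = 0 or P = 4900.
The coefficient (1 - P/K) = 0 when P = K, identifying K = 4900 as the carrying capacity.
(a) K = 4900; (b) equilibria P = 0 and P = 4900.


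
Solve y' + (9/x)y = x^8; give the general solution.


P(x) = 9/x ⇒ μ = x^9.
(x^9 y)' = x^9·x^8 = x^17.
Integrate: x^9 y = x^18/(18) + C.
Solve for y: y = (1/18)x^9 + C/x^9.


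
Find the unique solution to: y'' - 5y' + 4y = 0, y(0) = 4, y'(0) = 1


Characteristic roots of r² - 5r + 4 = 0 are 1, 4.
General solution y = c₁ e^(x) + c₂ e^(4x).
Apply y(0) = 4: c₁ + c₂ = 4. Apply y'(0) = 1: 1 c₁ + 4 c₂ = 1.
Solve: c₁ = 5, c₂ = -1.
Particular solution: y = 5e^(x) - e^(4x).


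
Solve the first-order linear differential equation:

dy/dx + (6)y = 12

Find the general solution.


P(x) = 6, Q(x) = 12; integrating factor μ = e^(6x).
(μ y)' = 12e^(6x) ⇒ μ y = 2e^(6x) + C.
Divide by μ: y = 2 + Ce^(-6x).


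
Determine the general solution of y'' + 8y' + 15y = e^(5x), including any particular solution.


Characteristic roots of r² + 8r + 15 = 0 are -3, -5.
y_h = C₁e^(-3x) + C₂e^(-5x).
Forcing exponent 5 is not a characteristic root; try y_p = Ae^(5x).
Substitute: A·(25 + (8)·5 + (15)) = A·80 = 1, so A = 1/80.
General solution: y = C₁e^(-3x) + C₂e^(-5x) + (1/80)e^(5x).


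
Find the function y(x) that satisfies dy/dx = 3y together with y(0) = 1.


General solution of y' = 3y is y = Ce^(3x).
Apply y(0) = 1: C = 1.
Particular solution: y = e^(3x).


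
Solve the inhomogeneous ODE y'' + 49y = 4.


Homogeneous part: r² + 49 = 0 ⇒ r = ±7i, so y_h = C₁cos(7x) + C₂sin(7x).
Try constant y_p = A; plug in: 49A = 4 ⇒ A = 4/49.
General solution: y = C₁cos(7x) + C₂sin(7x) + 4/49.


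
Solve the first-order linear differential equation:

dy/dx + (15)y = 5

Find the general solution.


P(x) = 15, Q(x) = 5; integrating factor μ = e^(15x).
(μ y)' = 5e^(15x) ⇒ μ y = (1/3)e^(15x) + C.
Divide by μ: y = 1/3 + Ce^(-15x).


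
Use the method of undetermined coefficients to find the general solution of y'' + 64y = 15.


Homogeneous part: r² + 64 = 0 ⇒ r = ±8i, so y_h = C₁cos(8x) + C₂sin(8x).
Try constant y_p = A; plug in: 64A = 15 ⇒ A = 15/64.
General solution: y = C₁cos(8x) + C₂sin(8x) + 15/64.


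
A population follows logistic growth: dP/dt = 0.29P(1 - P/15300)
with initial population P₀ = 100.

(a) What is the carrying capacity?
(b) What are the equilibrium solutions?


Logistic ODE dP/dt = 0.29P(1 - P/15300) has equilibria where dP/dt = 0, i.e. P = 0 or P = 15300.
The coefficient (1 - P/K) = 0 when P = K, identifying K = 15300 as the carrying capacity.
(a) K = 15300; (b) equilibria P = 0 and P = 15300.


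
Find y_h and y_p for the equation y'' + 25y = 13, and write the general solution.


Homogeneous part: r² + 25 = 0 ⇒ r = ±5i, so y_h = C₁cos(5x) + C₂sin(5x).
Try constant y_p = A; plug in: 25A = 13 ⇒ A = 13/25.
General solution: y = C₁cos(5x) + C₂sin(5x) + 13/25.


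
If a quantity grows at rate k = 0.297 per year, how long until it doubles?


Exponential growth: P(t) = P₀ e^(0.297t). Set P(t)/P₀ = 2: e^(0.297t) = 2.
Solve: t = ln(2)/0.297 ≈ 2.33 years.


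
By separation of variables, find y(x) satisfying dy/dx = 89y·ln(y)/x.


Separate: dy/[y ln(y)] = 89 dx/x.
Substitute u = ln(y): du/u = 89 dx/x.
Integrate: ln|ln(y)| = 89ln|x| + C₀, hence ln(y) = C·x^89.


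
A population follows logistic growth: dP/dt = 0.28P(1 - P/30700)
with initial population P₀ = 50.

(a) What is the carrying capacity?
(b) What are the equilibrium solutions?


Logistic ODE dP/dt = 0.28P(1 - P/30700) has equilibria where dP/dt = 0, i.e. P = 0 or P = 30700.
The coefficient (1 - P/K) = 0 when P = K, identifying K = 30700 as the carrying capacity.
(a) K = 30700; (b) equilibria P = 0 and P = 30700.


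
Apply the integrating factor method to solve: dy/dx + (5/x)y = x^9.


P(x) = 5/x ⇒ μ = x^5.
(x^5 y)' = x^5·x^9 = x^14.
Integrate: x^5 y = x^15/(15) + C.
Solve for y: y = (1/15)x^10 + C/x^5.


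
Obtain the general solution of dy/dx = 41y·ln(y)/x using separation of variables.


Separate: dy/[y ln(y)] = 41 dx/x.
Substitute u = ln(y): du/u = 41 dx/x.
Integrate: ln|ln(y)| = 41ln|x| + C₀, hence ln(y) = C·x^41.


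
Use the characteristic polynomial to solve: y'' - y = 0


Characteristic equation: r² - 1 = 0.
Factor: (r - 1)(r + 1) = 0 ⇒ r = 1, -1 (distinct real).
General solution: y = C₁e^(x) + C₂e^(-x).


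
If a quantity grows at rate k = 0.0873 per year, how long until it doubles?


Exponential growth: P(t) = P₀ e^(0.0873t). Set P(t)/P₀ = 2: e^(0.0873t) = 2.
Solve: t = ln(2)/0.0873 ≈ 7.94 years.


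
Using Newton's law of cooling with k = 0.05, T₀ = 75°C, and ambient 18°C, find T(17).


Newton's law: dT/dt = -k(T - T_a) has solution T(t) = T_a + (T₀ - T_a)e^(-kt).
Plug in T_a = 18, T₀ = 75, k = 0.05, t = 17: T(17) = 18 + (57)e^(-0.85) ≈ 42.4°C.


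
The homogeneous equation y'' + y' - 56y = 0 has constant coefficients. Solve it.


Characteristic equation: r² + r - 56 = 0.
Factor: (r - 7)(r + 8) = 0 ⇒ r = 7, -8 (distinct real).
General solution: y = C₁e^(7x) + C₂e^(-8x).


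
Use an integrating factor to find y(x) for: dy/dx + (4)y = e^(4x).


P(x) = 4 ⇒ μ = e^(4x).
(μ y)' = e^(8x) ⇒ μ y = e^(8x)/8 + C.
Divide by μ: y = (1/8)e^(4x) + Ce^(-4x).


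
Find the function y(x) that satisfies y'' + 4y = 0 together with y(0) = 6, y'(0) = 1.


Characteristic roots of r² + 4 = 0 are ±2i, so y = C₁cos(2x) + C₂sin(2x).
Apply y(0) = 6: C₁ = 6. Differentiate and apply y'(0) = 1: 2·C₂ = 1, so C₂ = 1/2.
Particular solution: y = 6cos(2x) + (1/2)sin(2x).


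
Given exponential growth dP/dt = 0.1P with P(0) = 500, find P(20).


The ODE dP/dt = 0.1P has solution P(t) = P(0)e^(0.1t).
Substitute P(0) = 500 and t = 20: P(20) = 500 e^(2.00) ≈ 3695.


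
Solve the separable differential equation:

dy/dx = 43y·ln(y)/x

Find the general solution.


Separate: dy/[y ln(y)] = 43 dx/x.
Substitute u = ln(y): du/u = 43 dx/x.
Integrate: ln|ln(y)| = 43ln|x| + C₀, hence ln(y) = C·x^43.


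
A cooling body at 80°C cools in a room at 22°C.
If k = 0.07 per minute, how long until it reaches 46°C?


From T(t) = T_a + (T₀ - T_a)e^(-kt), set T(t) = 46:
(46 - 22) / (80 - 22) = e^(-0.07t), so t = -ln(0.414)/0.07 ≈ 12.6 minutes.


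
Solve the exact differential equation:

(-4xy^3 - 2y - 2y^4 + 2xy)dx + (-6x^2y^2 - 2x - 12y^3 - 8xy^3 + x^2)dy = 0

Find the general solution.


Check exactness: ∂M/∂y = -12xy^2 - 2 - 8y^3 + 2x and ∂N/∂x = -12xy^2 - 2 - 8y^3 + 2x; equal, so the equation is exact.
Integrate M with respect to x (treating y as constant): ∫M dx = -2x^2y^3 - 2xy - 2xy^4 + x^2y + h(y).
Differentiate w.r.t. y and set equal to N: the x-dependent terms already match, leaving h'(y) = -12y^3. Integrate: h(y) = -3y^4.
So F(x,y) = -2x^2y^3 - 2xy - 3y^4 - 2xy^4 + x^2y.
General solution: -2x^2y^3 - 2xy - 3y^4 - 2xy^4 + x^2y = C.


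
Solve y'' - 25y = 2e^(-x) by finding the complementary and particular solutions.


Characteristic roots of r² - 25 = 0 are -5, 5.
y_h = C₁e^(-5x) + C₂e^(5x).
Forcing exponent -1 is not a characteristic root; try y_p = Ae^(-x).
Substitute: A·(1 + (0)·-1 + (-25)) = A·-24 = 2, so A = -1/12.
General solution: y = C₁e^(-5x) + C₂e^(5x) - (1/12)e^(-x).


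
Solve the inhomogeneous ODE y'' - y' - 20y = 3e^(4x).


Characteristic roots of r² - r - 20 = 0 are -4, 5.
y_h = C₁e^(-4x) + C₂e^(5x).
Forcing exponent 4 is not a characteristic root; try y_p = Ae^(4x).
Substitute: A·(16 + (-1)·4 + (-20)) = A·-8 = 3, so A = -3/8.
General solution: y = C₁e^(-4x) + C₂e^(5x) - (3/8)e^(4x).


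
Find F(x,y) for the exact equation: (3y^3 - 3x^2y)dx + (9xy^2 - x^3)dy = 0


Check exactness: ∂M/∂y = 9y^2 - 3x^2 and ∂N/∂x = 9y^2 - 3x^2; equal, so the equation is exact.
Integrate M with respect to x (treating y as constant): ∫M dx = 3xy^3 - x^3y + h(y).
Differentiate w.r.t. y and set equal to N: all terms match, so h'(y) = 0 and h is a constant absorbed into C.
General solution: 3xy^3 - x^3y = C.


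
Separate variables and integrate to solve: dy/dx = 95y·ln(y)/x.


Separate: dy/[y ln(y)] = 95 dx/x.
Substitute u = ln(y): du/u = 95 dx/x.
Integrate: ln|ln(y)| = 95ln|x| + C₀, hence ln(y) = C·x^95.


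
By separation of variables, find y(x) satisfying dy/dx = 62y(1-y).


Separate: dy/[y(1-y)] = 62 dx.
Partial fractions: 1/[y(1-y)] = 1/y + 1/(1-y).
Integrate: ln|y/(1-y)| = 62x + C₀.
Solve for y: y = 1/(1 + Ce^(-62x)).


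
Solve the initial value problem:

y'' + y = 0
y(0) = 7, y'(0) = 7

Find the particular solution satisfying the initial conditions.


Characteristic roots of r² + 1 = 0 are ±1i, so y = C₁cos(x) + C₂sin(x).
Apply y(0) = 7: C₁ = 7. Differentiate and apply y'(0) = 7: 1·C₂ = 7, so C₂ = 7.
Particular solution: y = 7cos(x) + 7sin(x).


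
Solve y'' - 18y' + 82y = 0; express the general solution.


Characteristic equation: r² - 18r + 82 = 0.
Discriminant is negative; roots r = 9 ± 1i (complex conjugate pair).
General solution uses e^(α x)(C₁ cos(β x) + C₂ sin(β x)): y = e^(9x)(C₁cos(x) + C₂sin(x)).


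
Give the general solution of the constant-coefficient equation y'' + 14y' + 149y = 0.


Characteristic equation: r² + 14r + 149 = 0.
Discriminant is negative; roots r = -7 ± 10i (complex conjugate pair).
General solution uses e^(α x)(C₁ cos(β x) + C₂ sin(β x)): y = e^(-7x)(C₁cos(10x) + C₂sin(10x)).


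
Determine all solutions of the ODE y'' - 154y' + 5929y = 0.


Characteristic equation: r² - 154r + 5929 = 0, i.e. (r - 77)² = 0.
Repeated root r = 77; include an x factor for the second linearly independent solution.
General solution: y = (C₁ + C₂x)e^(77x).


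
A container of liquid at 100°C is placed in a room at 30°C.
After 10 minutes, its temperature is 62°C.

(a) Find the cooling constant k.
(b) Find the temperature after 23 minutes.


Newton's law: T(t) = T_a + (T₀ - T_a)e^(-kt).
(a) Use T(10) = 62: (62 - 30)/(100 - 30) = e^(-k·10), so k = -ln(0.457)/10 ≈ 0.0783.
(b) Apply k to t = 23: T(23) = 30 + (70)e^(-1.800) ≈ 41.6°C.


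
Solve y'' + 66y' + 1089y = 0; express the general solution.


Characteristic equation: r² + 66r + 1089 = 0, i.e. (r + 33)² = 0.
Repeated root r = -33; include an x factor for the second linearly independent solution.
General solution: y = (C₁ + C₂x)e^(-33x).


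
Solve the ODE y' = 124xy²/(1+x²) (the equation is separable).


Separate: dy/y² = 124x/(1+x²) dx.
Integrate LHS: ∫ dy/y² = -1/y.
Integrate RHS via u = 1+x²: 62ln(1+x²) + C.
Result: -1/y = 62ln(1+x²) + C.


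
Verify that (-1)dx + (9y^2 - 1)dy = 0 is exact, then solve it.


Check exactness: ∂M/∂y = 0 and ∂N/∂x = 0; equal, so the equation is exact.
Integrate M with respect to x (treating y as constant): ∫M dx = -x + h(y).
Differentiate w.r.t. y and set equal to N: the x-dependent terms already match, leaving h'(y) = 9y^2 - 1. Integrate: h(y) = 3y^3 - y.
So F(x,y) = 3y^3 - y - x.
General solution: 3y^3 - y - x = C.


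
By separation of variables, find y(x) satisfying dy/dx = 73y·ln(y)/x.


Separate: dy/[y ln(y)] = 73 dx/x.
Substitute u = ln(y): du/u = 73 dx/x.
Integrate: ln|ln(y)| = 73ln|x| + C₀, hence ln(y) = C·x^73.


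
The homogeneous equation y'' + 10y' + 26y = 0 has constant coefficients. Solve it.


Characteristic equation: r² + 10r + 26 = 0.
Discriminant is negative; roots r = -5 ± 1i (complex conjugate pair).
General solution uses e^(α x)(C₁ cos(β x) + C₂ sin(β x)): y = e^(-5x)(C₁cos(x) + C₂sin(x)).


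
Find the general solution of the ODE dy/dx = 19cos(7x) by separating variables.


g(y) = 1, so integrate directly: y = ∫ 19cos(7x) dx = (19/7)sin(7x) + C.


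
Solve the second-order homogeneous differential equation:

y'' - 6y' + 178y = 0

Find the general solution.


Characteristic equation: r² - 6r + 178 = 0.
Discriminant is negative; roots r = 3 ± 13i (complex conjugate pair).
General solution uses e^(α x)(C₁ cos(β x) + C₂ sin(β x)): y = e^(3x)(C₁cos(13x) + C₂sin(13x)).


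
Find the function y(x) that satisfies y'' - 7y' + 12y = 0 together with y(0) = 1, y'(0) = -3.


Characteristic roots of r² - 7r + 12 = 0 are 3, 4.
General solution y = c₁ e^(3x) + c₂ e^(4x).
Apply y(0) = 1: c₁ + c₂ = 1. Apply y'(0) = -3: 3 c₁ + 4 c₂ = -3.
Solve: c₁ = 7, c₂ = -6.
Particular solution: y = 7e^(3x) - 6e^(4x).


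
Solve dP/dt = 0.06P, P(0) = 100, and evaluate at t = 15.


The ODE dP/dt = 0.06P has solution P(t) = P(0)e^(0.06t).
Substitute P(0) = 100 and t = 15: P(15) = 100 e^(0.90) ≈ 246.


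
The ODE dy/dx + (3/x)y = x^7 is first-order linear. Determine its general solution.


P(x) = 3/x ⇒ μ = x^3.
(x^3 y)' = x^10 ⇒ x^3 y = x^11/(11) + C.
Solve for y: y = (1/11)x^8 + C/x^3.


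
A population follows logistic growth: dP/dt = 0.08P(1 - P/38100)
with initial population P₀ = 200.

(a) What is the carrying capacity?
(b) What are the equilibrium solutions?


Logistic ODE dP/dt = 0.08P(1 - P/38100) has equilibria where dP/dt = 0, i.e. P = 0 or P = 38100.
The coefficient (1 - P/K) = 0 when P = K, identifying K = 38100 as the carrying capacity.
(a) K = 38100; (b) equilibria P = 0 and P = 38100.


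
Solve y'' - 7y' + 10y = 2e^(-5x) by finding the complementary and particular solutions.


Characteristic roots of r² - 7r + 10 = 0 are 5, 2.
y_h = C₁e^(5x) + C₂e^(2x).
Forcing exponent -5 is not a characteristic root; try y_p = Ae^(-5x).
Substitute: A·(25 + (-7)·-5 + (10)) = A·70 = 2, so A = 1/35.
General solution: y = C₁e^(5x) + C₂e^(2x) + (1/35)e^(-5x).


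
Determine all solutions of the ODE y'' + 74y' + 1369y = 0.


Characteristic equation: r² + 74r + 1369 = 0, i.e. (r + 37)² = 0.
Repeated root r = -37; include an x factor for the second linearly independent solution.
General solution: y = (C₁ + C₂x)e^(-37x).


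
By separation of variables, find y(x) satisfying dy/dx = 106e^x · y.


Separate variables: dy/y = 106e^x dx.
Integrate: ln|y| = 106e^x + C₀.
Exponentiate: y = Ce^(106e^x).


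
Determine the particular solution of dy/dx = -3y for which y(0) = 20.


General solution of y' = -3y is y = Ce^(-3x).
Apply y(0) = 20: C = 20.
Particular solution: y = 20e^(-3x).


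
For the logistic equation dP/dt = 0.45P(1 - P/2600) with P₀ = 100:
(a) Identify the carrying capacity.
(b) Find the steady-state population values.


Logistic ODE dP/dt = 0.45P(1 - P/2600) has equilibria where dP/dt = 0, i.e. P = 0 or P = 2600.
The coefficient (1 - P/K) = 0 when P = K, identifying K = 2600 as the carrying capacity.
(a) K = 2600; (b) equilibria P = 0 and P = 2600.


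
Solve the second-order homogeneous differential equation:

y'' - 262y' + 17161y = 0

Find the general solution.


Characteristic equation: r² - 262r + 17161 = 0, i.e. (r - 131)² = 0.
Repeated root r = 131; include an x factor for the second linearly independent solution.
General solution: y = (C₁ + C₂x)e^(131x).


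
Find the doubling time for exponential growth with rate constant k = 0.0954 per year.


Exponential growth: P(t) = P₀ e^(0.0954t). Set P(t)/P₀ = 2: e^(0.0954t) = 2.
Solve: t = ln(2)/0.0954 ≈ 7.27 years.


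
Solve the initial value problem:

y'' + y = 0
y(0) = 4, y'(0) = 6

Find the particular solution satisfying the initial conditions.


Characteristic roots of r² + 1 = 0 are ±1i, so y = C₁cos(x) + C₂sin(x).
Apply y(0) = 4: C₁ = 4. Differentiate and apply y'(0) = 6: 1·C₂ = 6, so C₂ = 6.
Particular solution: y = 4cos(x) + 6sin(x).
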